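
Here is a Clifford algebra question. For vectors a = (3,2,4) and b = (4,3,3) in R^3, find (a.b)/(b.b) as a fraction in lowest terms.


Projection coefficient = (a . b) / (b . b)
a . b = 3*4 + 2*3 + 4*3
= 12 + 6 + 12 = 30
b . b = 4^2 + 3^2 + 3^2
= 16 + 9 + 9 = 34
Coefficient = 30/34
In lowest terms: 15/17


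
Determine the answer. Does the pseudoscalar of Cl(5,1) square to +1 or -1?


The pseudoscalar I = e1...e_n (product of all n generators) of Cl(p,q) satisfies I^2 = (-1)^(q + n(n-1)/2).
p = 5, q = 1, n = p + q = 6
n(n-1)/2 = 6 * 5 / 2 = 15
Exponent = q + n(n-1)/2 = 1 + 15 = 16
I^2 = (-1)^16 = +1


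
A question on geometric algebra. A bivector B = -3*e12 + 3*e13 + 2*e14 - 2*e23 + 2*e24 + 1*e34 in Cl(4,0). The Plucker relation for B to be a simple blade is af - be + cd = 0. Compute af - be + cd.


Plucker relation: af - be + cd
a*f = (-3)*1 = -3
b*e = 3*2 = 6
c*d = 2*(-2) = -4
af - be + cd = -3 - 6 + (-4)
= -13


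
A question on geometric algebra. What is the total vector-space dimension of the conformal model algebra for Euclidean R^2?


The conformal model of R^2 uses Cl(3,1): the 2 Euclidean generators plus two extra orthogonal generators e+ (e+^2 = +1) and e- (e-^2 = -1), from which the null vectors e0, einf are built.
Number of generators m = 2 + 2 = 4.
dim Cl(p,q) = 2^m = 2^4 = 16


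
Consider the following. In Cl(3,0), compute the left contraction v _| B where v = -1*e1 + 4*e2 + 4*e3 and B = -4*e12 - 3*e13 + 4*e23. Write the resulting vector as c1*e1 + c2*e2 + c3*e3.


Left contraction v _| B = <vB>_1 (grade-1 part of the geometric product vB).
Using e1_|e12 = e2, e2_|e12 = -e1, e1_|e13 = e3, e3_|e13 = -e1, e2_|e23 = e3, e3_|e23 = -e2:
e1 coeff: -v2*b12 - v3*b13 = -(4)*(-4) - (4)*(-3) = 28
e2 coeff: v1*b12 - v3*b23 = (-1)*(-4) - (4)*(4) = -12
e3 coeff: v1*b13 + v2*b23 = (-1)*(-3) + (4)*(4) = 19
v _| B = 28*e1 - 12*e2 + 19*e3


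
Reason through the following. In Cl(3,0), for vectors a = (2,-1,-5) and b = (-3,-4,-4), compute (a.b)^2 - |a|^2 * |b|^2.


a . b = 2*(-3) + (-1)*(-4) + (-5)*(-4)
= -6 + 4 + 20 = 18
|a|^2 = 2^2 + (-1)^2 + (-5)^2 = 30
|b|^2 = (-3)^2 + (-4)^2 + (-4)^2 = 41
(a.b)^2 = 18^2 = 324
|a|^2 * |b|^2 = 30 * 41 = 1230
Result = 324 - 1230 = -906


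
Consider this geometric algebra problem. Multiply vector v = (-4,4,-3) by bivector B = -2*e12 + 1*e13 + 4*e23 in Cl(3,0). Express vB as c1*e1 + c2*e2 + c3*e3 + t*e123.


vB has grade-1 (vector) and grade-3 (trivector) parts: vB = (v _| B) + (v ^ B).
Vector part <vB>_1:
  e1: -v2*b12 - v3*b13 = -(4)*(-2) - (-3)*(1) = 11
  e2: v1*b12 - v3*b23 = (-4)*(-2) - (-3)*(4) = 20
  e3: v1*b13 + v2*b23 = (-4)*(1) + (4)*(4) = 12
Trivector part <vB>_3:
  e123: v1*b23 - v2*b13 + v3*b12 = (-4)*(4) - (4)*(1) + (-3)*(-2) = -14
vB = 11*e1 + 20*e2 + 12*e3 - 14*e123


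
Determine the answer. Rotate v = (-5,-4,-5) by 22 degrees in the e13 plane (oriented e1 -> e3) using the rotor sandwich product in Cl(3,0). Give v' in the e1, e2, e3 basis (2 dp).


Rotor R = cos(11deg) - sin(11deg)*e13
Rotation angle theta = 2 * 11 = 22 degrees in the e13 plane (e1 -> e3).
The component perpendicular to the plane (e2) is invariant: v'_2 = v2 = -4.00
cos(22deg) = 0.9272, sin(22deg) = 0.3746
v'_1 = v1*cos(theta) - v3*sin(theta) = -5*0.9272 - (-5)*0.3746 = -2.76
v'_3 = v1*sin(theta) + v3*cos(theta) = -5*0.3746 + (-5)*0.9272 = -6.51
v' = -2.76*e1 - 4.00*e2 - 6.51*e3


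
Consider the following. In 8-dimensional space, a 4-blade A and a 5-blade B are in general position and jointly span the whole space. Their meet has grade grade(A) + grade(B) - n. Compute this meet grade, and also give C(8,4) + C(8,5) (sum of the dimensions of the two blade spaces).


Meet grade = grade(A) + grade(B) - n
= 4 + 5 - 8 = 1
C(8,4) = 70
C(8,5) = 56
dim_A + dim_B = 70 + 56 = 126


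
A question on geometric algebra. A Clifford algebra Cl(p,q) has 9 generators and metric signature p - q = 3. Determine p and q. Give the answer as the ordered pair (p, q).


We need p + q = 9 and p - q = 3.
Adding: 2p = 9 + 3 = 12, so p = 6.
Then q = 9 - 6 = 3.
(p, q) = (6, 3)


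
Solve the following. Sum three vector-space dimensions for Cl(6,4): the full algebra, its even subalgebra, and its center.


n = 6 + 4 = 10
Total dim = 2^10 = 1024
Even subalgebra dim = 2^9 = 512
n is even, so center dim = 1
Sum = 1024 + 512 + 1 = 1537


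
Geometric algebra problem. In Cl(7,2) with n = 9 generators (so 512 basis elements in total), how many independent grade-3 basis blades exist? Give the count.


Number of grade-k basis blades in Cl(p,q) with n = p + q is C(n, k).
n = 7 + 2 = 9
C(9, 3) = 9! / (3! * 6!)
= 362880 / (6 * 720)
= 84


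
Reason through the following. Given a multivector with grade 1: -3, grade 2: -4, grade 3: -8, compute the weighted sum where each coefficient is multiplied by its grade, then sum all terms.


Grade-weighted sum = sum of grade_k * coefficient_k
1*(-3) = -3
2*(-4) = -8
3*(-8) = -24
Total = -3 + (-8) + (-24) = -35


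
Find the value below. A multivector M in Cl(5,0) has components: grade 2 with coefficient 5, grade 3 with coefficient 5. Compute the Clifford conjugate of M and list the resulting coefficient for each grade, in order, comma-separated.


Clifford conjugate sign for grade k: (-1)^(k(k+1)/2)
Grade 2: (-1)^(2*3/2) = (-1)^3 = -1, coeff 5 -> -5
Grade 3: (-1)^(3*4/2) = (-1)^6 = 1, coeff 5 -> 5
Conjugated coefficients: -5, 5


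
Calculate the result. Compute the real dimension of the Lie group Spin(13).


Spin(n) double-covers SO(n); both have Lie algebra so(n) of dimension n(n-1)/2.
n = 13
n(n-1) = 13 * 12 = 156
dim Spin(13) = 156/2 = 78


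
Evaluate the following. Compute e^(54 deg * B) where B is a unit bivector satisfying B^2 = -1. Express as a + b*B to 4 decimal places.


For a unit bivector B with B^2 = -1, the exponential series gives
e^(theta*B) = cos(theta) + sin(theta)*B (the GA analogue of Euler's formula).
theta = 54 degrees = 0.942478 rad
cos(54 deg) = 0.5878
sin(54 deg) = 0.8090
exp(theta*B) = 0.5878 + 0.8090*B


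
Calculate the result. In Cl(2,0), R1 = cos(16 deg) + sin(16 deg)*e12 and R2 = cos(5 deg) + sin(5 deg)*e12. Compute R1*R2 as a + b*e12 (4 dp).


Same-plane rotors commute and their half-angles add:
R1*R2 = cos(a1 + a2) + sin(a1 + a2)*e12.
a1 + a2 = 16 + 5 = 21 deg
cos(21 deg) = 0.9336
sin(21 deg) = 0.3584
R1*R2 = 0.9336 + 0.3584*e12


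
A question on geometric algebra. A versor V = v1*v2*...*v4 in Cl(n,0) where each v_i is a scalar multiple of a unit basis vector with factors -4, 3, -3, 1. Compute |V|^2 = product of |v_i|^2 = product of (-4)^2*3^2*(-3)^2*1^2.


Each vector v_i has |v_i|^2 = s_i^2
Squared scales: (-4)^2 = 16, 3^2 = 9, (-3)^2 = 9, 1^2 = 1
|V|^2 = 16 * 9 * 9 * 1
= 1296


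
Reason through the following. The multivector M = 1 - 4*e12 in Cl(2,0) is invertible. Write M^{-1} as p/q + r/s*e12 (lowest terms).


M = 1 - 4*e12, where e12^2 = -1.
Since M commutes with its reverse ~M = a - b*e12, M * ~M = a^2 - b^2*e12^2 = a^2 + b^2.
So M^{-1} = ~M / (a^2 + b^2) = (a - b*e12)/(a^2 + b^2).
a^2 + b^2 = 1 + 16 = 17
Scalar part = 1/17 = 1/17
Bivector coeff = 4/17 = 4/17
M^{-1} = 1/17 + 4/17*e12


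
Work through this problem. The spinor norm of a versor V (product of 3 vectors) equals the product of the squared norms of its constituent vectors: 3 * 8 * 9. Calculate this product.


Spinor norm N(V) = |v1|^2 * |v2|^2 * ... * |v3|^2
= 3 * 8 * 9
Running product: 3, 24, 216
N(V) = 216


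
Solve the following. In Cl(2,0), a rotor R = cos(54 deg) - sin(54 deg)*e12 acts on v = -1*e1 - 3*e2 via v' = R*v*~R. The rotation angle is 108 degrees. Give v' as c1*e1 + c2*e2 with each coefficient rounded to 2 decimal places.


Rotor R = cos(54deg) - sin(54deg)*e12
Rotation angle theta = 2 * 54 = 108 degrees
v' = R*v*~R rotates v by theta.
cos(108deg) = -0.3090, sin(108deg) = 0.9511
v'_1 = -1*cos(108deg) - (-3)*sin(108deg)
= -1*(-0.3090) - (-3)*0.9511
= 3.16
v'_2 = -1*sin(108deg) + (-3)*cos(108deg)
= -1*0.9511 + (-3)*(-0.3090)
= -0.02
v' = 3.16*e1 - 0.02*e2


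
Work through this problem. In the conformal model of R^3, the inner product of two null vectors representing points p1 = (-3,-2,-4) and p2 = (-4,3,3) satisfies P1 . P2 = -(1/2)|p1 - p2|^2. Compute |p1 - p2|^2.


p1 - p2 = (1, -5, -7)
|p1 - p2|^2 = 1^2 + (-5)^2 + (-7)^2
= 1 + 25 + 49
= 75


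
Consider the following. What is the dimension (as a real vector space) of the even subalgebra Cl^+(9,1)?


Even subalgebra dimension = 2^(n-1)
n = 9 + 1 = 10
2^(10 - 1) = 2^9 = 512
Verification: sum of C(10,k) for even k = 1 + 45 + 210 + 210 + 45 + 1 = 512
Result = 512


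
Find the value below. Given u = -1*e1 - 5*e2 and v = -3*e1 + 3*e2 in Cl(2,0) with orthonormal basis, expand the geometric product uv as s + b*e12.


Expand: (-1*e1 - 5*e2)(-3*e1 + 3*e2)
= (-1)*(-3)*e1e1 + (-1)*3*e1e2 + (-5)*(-3)*e2e1 + (-5)*3*e2e2
Using e1^2 = e2^2 = 1, e2e1 = -e1e2:
Scalar part s = (-1)*(-3) + (-5)*3 = 3 + (-15) = -12
Bivector part b = (-1)*3 - (-5)*(-3) = -3 - 15 = -18
uv = -12 - 18*e12


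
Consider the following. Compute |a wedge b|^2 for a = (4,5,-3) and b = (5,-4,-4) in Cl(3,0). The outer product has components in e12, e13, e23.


a wedge b = (a1*b2 - a2*b1)*e12 + (a1*b3 - a3*b1)*e13 + (a2*b3 - a3*b2)*e23
e12 coeff: 4*(-4) - 5*5 = -16 - 25 = -41
e13 coeff: 4*(-4) - (-3)*5 = -16 - (-15) = -1
e23 coeff: 5*(-4) - (-3)*(-4) = -20 - 12 = -32
|a wedge b|^2 = (-41)^2 + (-1)^2 + (-32)^2
= 1681 + 1 + 1024
= 2706


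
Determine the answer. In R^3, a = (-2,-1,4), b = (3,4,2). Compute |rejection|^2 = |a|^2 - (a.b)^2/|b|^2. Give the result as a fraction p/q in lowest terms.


|a|^2 = (-2)^2 + (-1)^2 + 4^2 = 21
|b|^2 = 3^2 + 4^2 + 2^2 = 29
a . b = (-2)*3 + (-1)*4 + 4*2 = -2
(a.b)^2 = (-2)^2 = 4
|rej|^2 = 21 - 4/29
= (609 - 4)/29
= 605/29
In lowest terms: 605/29


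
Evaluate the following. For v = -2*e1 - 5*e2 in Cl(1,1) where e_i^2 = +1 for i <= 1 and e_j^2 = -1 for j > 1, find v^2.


v^2 = sum of c_i^2 * e_i^2
Positive signature terms (e_i^2 = +1): (-2)^2 = 4
Negative signature terms (e_j^2 = -1): (-5)^2 = 25
v^2 = 4 - 25 = -21


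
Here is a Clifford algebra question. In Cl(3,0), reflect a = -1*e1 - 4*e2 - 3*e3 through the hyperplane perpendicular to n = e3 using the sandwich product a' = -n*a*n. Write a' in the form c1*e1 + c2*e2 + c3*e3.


Reflection formula: a' = -n*a*n, with n = e3 (unit vector, n^2 = 1).
For reflection through hyperplane perp to e3:
The component along e3 flips sign, others stay.
a = (-1, -4, -3)
a' = (-1, -4, 3)
a' = -1*e1 - 4*e2 + 3*e3


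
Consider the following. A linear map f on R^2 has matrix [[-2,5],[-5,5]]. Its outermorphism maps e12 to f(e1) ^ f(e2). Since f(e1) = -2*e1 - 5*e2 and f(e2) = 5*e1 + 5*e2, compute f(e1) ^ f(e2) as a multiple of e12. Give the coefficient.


The outermorphism of a linear map f sends e1^e2 to f(e1)^f(e2).
f(e1) = -2*e1 - 5*e2
f(e2) = 5*e1 + 5*e2
f(e1) ^ f(e2) = (-2*e1 - 5*e2) ^ (5*e1 + 5*e2)
= (-2)*5*e12 + (-5)*5*e21
= (-10 - (-25))*e12
= 15*e12
Coefficient = 15


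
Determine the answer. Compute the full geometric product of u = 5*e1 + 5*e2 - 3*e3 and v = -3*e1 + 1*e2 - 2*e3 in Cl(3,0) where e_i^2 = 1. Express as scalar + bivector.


In Cl(3,0): e_i^2 = 1, e_ie_j = -e_je_i for i != j.
Scalar part = u . v = 5*(-3) + 5*1 + (-3)*(-2)
= -15 + 5 + 6 = -4
e12 coeff = 5*1 - 5*(-3) = 5 - (-15) = 20
e13 coeff = 5*(-2) - (-3)*(-3) = -10 - 9 = -19
e23 coeff = 5*(-2) - (-3)*1 = -10 - (-3) = -7
uv = -4 + 20*e12 - 19*e13 - 7*e23


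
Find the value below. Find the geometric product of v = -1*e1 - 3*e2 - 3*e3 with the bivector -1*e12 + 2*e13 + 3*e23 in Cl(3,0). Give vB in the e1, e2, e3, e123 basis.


vB has grade-1 (vector) and grade-3 (trivector) parts: vB = (v _| B) + (v ^ B).
Vector part <vB>_1:
  e1: -v2*b12 - v3*b13 = -(-3)*(-1) - (-3)*(2) = 3
  e2: v1*b12 - v3*b23 = (-1)*(-1) - (-3)*(3) = 10
  e3: v1*b13 + v2*b23 = (-1)*(2) + (-3)*(3) = -11
Trivector part <vB>_3:
  e123: v1*b23 - v2*b13 + v3*b12 = (-1)*(3) - (-3)*(2) + (-3)*(-1) = 6
vB = 3*e1 + 10*e2 - 11*e3 + 6*e123


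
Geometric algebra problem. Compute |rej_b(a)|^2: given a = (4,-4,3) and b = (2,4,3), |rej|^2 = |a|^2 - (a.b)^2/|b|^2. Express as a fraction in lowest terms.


|a|^2 = 4^2 + (-4)^2 + 3^2 = 41
|b|^2 = 2^2 + 4^2 + 3^2 = 29
a . b = 4*2 + (-4)*4 + 3*3 = 1
(a.b)^2 = 1^2 = 1
|rej|^2 = 41 - 1/29
= (1189 - 1)/29
= 1188/29
In lowest terms: 1188/29


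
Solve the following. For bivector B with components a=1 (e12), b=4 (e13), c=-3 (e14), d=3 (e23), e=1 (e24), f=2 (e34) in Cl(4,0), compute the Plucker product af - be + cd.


Plucker relation: af - be + cd
a*f = 1*2 = 2
b*e = 4*1 = 4
c*d = (-3)*3 = -9
af - be + cd = 2 - 4 + (-9)
= -11


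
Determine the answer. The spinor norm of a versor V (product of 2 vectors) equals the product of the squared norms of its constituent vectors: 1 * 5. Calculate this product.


Spinor norm N(V) = |v1|^2 * |v2|^2 * ... * |v2|^2
= 1 * 5
Running product: 1, 5
N(V) = 5


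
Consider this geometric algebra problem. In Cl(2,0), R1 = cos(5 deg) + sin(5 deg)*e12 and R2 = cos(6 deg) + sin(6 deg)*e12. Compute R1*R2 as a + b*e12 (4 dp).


Same-plane rotors commute and their half-angles add:
R1*R2 = cos(a1 + a2) + sin(a1 + a2)*e12.
a1 + a2 = 5 + 6 = 11 deg
cos(11 deg) = 0.9816
sin(11 deg) = 0.1908
R1*R2 = 0.9816 + 0.1908*e12


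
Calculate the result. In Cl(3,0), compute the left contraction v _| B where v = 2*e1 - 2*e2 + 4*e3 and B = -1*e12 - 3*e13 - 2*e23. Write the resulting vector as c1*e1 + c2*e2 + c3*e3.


Left contraction v _| B = <vB>_1 (grade-1 part of the geometric product vB).
Using e1_|e12 = e2, e2_|e12 = -e1, e1_|e13 = e3, e3_|e13 = -e1, e2_|e23 = e3, e3_|e23 = -e2:
e1 coeff: -v2*b12 - v3*b13 = -(-2)*(-1) - (4)*(-3) = 10
e2 coeff: v1*b12 - v3*b23 = (2)*(-1) - (4)*(-2) = 6
e3 coeff: v1*b13 + v2*b23 = (2)*(-3) + (-2)*(-2) = -2
v _| B = 10*e1 + 6*e2 - 2*e3


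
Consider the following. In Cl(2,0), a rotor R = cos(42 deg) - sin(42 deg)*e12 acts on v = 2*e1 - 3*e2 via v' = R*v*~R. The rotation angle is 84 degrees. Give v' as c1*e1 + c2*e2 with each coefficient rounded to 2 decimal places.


Rotor R = cos(42deg) - sin(42deg)*e12
Rotation angle theta = 2 * 42 = 84 degrees
v' = R*v*~R rotates v by theta.
cos(84deg) = 0.1045, sin(84deg) = 0.9945
v'_1 = 2*cos(84deg) - (-3)*sin(84deg)
= 2*0.1045 - (-3)*0.9945
= 3.19
v'_2 = 2*sin(84deg) + (-3)*cos(84deg)
= 2*0.9945 + (-3)*0.1045
= 1.68
v' = 3.19*e1 + 1.68*e2


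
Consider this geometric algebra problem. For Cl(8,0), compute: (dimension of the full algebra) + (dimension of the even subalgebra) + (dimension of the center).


n = 8 + 0 = 8
Total dim = 2^8 = 256
Even subalgebra dim = 2^7 = 128
n is even, so center dim = 1
Sum = 256 + 128 + 1 = 385


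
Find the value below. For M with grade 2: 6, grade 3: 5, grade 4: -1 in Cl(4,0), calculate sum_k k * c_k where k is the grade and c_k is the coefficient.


Grade-weighted sum = sum of grade_k * coefficient_k
2*6 = 12
3*5 = 15
4*(-1) = -4
Total = 12 + 15 + (-4) = 23


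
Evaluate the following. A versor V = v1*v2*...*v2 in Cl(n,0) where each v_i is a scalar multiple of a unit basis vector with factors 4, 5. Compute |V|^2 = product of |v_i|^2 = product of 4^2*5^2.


Each vector v_i has |v_i|^2 = s_i^2
Squared scales: 4^2 = 16, 5^2 = 25
|V|^2 = 16 * 25
= 400


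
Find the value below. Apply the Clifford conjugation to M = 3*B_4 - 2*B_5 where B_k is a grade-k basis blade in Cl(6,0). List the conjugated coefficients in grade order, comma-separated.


Clifford conjugate sign for grade k: (-1)^(k(k+1)/2)
Grade 4: (-1)^(4*5/2) = (-1)^10 = 1, coeff 3 -> 3
Grade 5: (-1)^(5*6/2) = (-1)^15 = -1, coeff -2 -> 2
Conjugated coefficients: 3, 2


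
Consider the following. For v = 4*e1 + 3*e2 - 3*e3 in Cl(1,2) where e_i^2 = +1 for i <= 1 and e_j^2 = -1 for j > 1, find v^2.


v^2 = sum of c_i^2 * e_i^2
Positive signature terms (e_i^2 = +1): 4^2 = 16
Negative signature terms (e_j^2 = -1): 3^2 + (-3)^2 = 18
v^2 = 16 - 18 = -2


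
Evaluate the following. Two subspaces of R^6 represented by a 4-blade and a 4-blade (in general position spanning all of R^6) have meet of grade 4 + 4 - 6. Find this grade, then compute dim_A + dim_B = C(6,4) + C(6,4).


Meet grade = grade(A) + grade(B) - n
= 4 + 4 - 6 = 2
C(6,4) = 15
C(6,4) = 15
dim_A + dim_B = 15 + 15 = 30


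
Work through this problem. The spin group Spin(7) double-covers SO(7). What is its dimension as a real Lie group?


Spin(n) double-covers SO(n); both have Lie algebra so(n) of dimension n(n-1)/2.
n = 7
n(n-1) = 7 * 6 = 42
dim Spin(7) = 42/2 = 21


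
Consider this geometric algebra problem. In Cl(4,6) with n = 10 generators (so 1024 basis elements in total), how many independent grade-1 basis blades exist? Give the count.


Number of grade-k basis blades in Cl(p,q) with n = p + q is C(n, k).
n = 4 + 6 = 10
C(10, 1) = 10! / (1! * 9!)
= 3628800 / (1 * 362880)
= 10


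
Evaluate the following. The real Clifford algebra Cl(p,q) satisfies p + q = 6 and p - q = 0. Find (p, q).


We need p + q = 6 and p - q = 0.
Adding: 2p = 6 + 0 = 6, so p = 3.
Then q = 6 - 3 = 3.
(p, q) = (3, 3)


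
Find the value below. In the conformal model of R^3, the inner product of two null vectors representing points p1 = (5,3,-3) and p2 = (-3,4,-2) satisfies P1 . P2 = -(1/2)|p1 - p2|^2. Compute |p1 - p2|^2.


p1 - p2 = (8, -1, -1)
|p1 - p2|^2 = 8^2 + (-1)^2 + (-1)^2
= 64 + 1 + 1
= 66


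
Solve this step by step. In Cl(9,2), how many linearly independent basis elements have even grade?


Even subalgebra dimension = 2^(n-1)
n = 9 + 2 = 11
2^(11 - 1) = 2^10 = 1024
Verification: sum of C(11,k) for even k = 1 + 55 + 330 + 462 + 165 + 11 = 1024
Result = 1024


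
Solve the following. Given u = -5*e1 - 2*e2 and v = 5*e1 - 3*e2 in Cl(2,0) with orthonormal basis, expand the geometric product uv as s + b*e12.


Expand: (-5*e1 - 2*e2)(5*e1 - 3*e2)
= (-5)*5*e1e1 + (-5)*(-3)*e1e2 + (-2)*5*e2e1 + (-2)*(-3)*e2e2
Using e1^2 = e2^2 = 1, e2e1 = -e1e2:
Scalar part s = (-5)*5 + (-2)*(-3) = -25 + 6 = -19
Bivector part b = (-5)*(-3) - (-2)*5 = 15 - (-10) = 25
uv = -19 + 25*e12


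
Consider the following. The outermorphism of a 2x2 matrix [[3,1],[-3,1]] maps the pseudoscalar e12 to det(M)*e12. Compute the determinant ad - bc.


The outermorphism of a linear map f sends e1^e2 to f(e1)^f(e2).
f(e1) = 3*e1 - 3*e2
f(e2) = 1*e1 + 1*e2
f(e1) ^ f(e2) = (3*e1 - 3*e2) ^ (1*e1 + 1*e2)
= 3*1*e12 + (-3)*1*e21
= (3 - (-3))*e12
= 6*e12
Coefficient = 6


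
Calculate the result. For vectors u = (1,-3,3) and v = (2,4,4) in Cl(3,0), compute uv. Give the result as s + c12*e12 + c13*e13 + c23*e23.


In Cl(3,0): e_i^2 = 1, e_ie_j = -e_je_i for i != j.
Scalar part = u . v = 1*2 + (-3)*4 + 3*4
= 2 + (-12) + 12 = 2
e12 coeff = 1*4 - (-3)*2 = 4 - (-6) = 10
e13 coeff = 1*4 - 3*2 = 4 - 6 = -2
e23 coeff = (-3)*4 - 3*4 = -12 - 12 = -24
uv = 2 + 10*e12 - 2*e13 - 24*e23


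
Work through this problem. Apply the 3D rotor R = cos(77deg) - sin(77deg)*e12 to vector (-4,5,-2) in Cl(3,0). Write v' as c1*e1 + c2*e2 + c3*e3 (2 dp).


Rotor R = cos(77deg) - sin(77deg)*e12
Rotation angle theta = 2 * 77 = 154 degrees in the e12 plane (e1 -> e2).
The component perpendicular to the plane (e3) is invariant: v'_3 = v3 = -2.00
cos(154deg) = -0.8988, sin(154deg) = 0.4384
v'_1 = v1*cos(theta) - v2*sin(theta) = -4*(-0.8988) - 5*0.4384 = 1.40
v'_2 = v1*sin(theta) + v2*cos(theta) = -4*0.4384 + 5*(-0.8988) = -6.25
v' = 1.40*e1 - 6.25*e2 - 2.00*e3


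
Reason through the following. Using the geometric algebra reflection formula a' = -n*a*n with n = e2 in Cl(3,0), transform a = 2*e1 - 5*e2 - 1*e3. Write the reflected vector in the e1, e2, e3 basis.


Reflection formula: a' = -n*a*n, with n = e2 (unit vector, n^2 = 1).
For reflection through hyperplane perp to e2:
The component along e2 flips sign, others stay.
a = (2, -5, -1)
a' = (2, 5, -1)
a' = 2*e1 + 5*e2 - 1*e3


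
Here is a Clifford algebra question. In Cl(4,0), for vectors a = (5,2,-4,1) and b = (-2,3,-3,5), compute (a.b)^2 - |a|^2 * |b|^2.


a . b = 5*(-2) + 2*3 + (-4)*(-3) + 1*5
= -10 + 6 + 12 + 5 = 13
|a|^2 = 5^2 + 2^2 + (-4)^2 + 1^2 = 46
|b|^2 = (-2)^2 + 3^2 + (-3)^2 + 5^2 = 47
(a.b)^2 = 13^2 = 169
|a|^2 * |b|^2 = 46 * 47 = 2162
Result = 169 - 2162 = -1993


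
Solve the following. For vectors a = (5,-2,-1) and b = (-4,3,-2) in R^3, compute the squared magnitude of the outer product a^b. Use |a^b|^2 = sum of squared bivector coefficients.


a wedge b = (a1*b2 - a2*b1)*e12 + (a1*b3 - a3*b1)*e13 + (a2*b3 - a3*b2)*e23
e12 coeff: 5*3 - (-2)*(-4) = 15 - 8 = 7
e13 coeff: 5*(-2) - (-1)*(-4) = -10 - 4 = -14
e23 coeff: (-2)*(-2) - (-1)*3 = 4 - (-3) = 7
|a wedge b|^2 = 7^2 + (-14)^2 + 7^2
= 49 + 196 + 49
= 294


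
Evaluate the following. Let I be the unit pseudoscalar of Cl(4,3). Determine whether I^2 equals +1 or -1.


The pseudoscalar I = e1...e_n (product of all n generators) of Cl(p,q) satisfies I^2 = (-1)^(q + n(n-1)/2).
p = 4, q = 3, n = p + q = 7
n(n-1)/2 = 7 * 6 / 2 = 21
Exponent = q + n(n-1)/2 = 3 + 21 = 24
I^2 = (-1)^24 = +1


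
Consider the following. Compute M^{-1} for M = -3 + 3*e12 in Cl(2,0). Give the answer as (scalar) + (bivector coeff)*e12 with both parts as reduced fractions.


M = -3 + 3*e12, where e12^2 = -1.
Since M commutes with its reverse ~M = a - b*e12, M * ~M = a^2 - b^2*e12^2 = a^2 + b^2.
So M^{-1} = ~M / (a^2 + b^2) = (a - b*e12)/(a^2 + b^2).
a^2 + b^2 = 9 + 9 = 18
Scalar part = -3/18 = -1/6
Bivector coeff = -3/18 = -1/6
M^{-1} = -1/6 - 1/6*e12


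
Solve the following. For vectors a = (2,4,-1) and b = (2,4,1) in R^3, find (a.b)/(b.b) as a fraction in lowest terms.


Projection coefficient = (a . b) / (b . b)
a . b = 2*2 + 4*4 + (-1)*1
= 4 + 16 + (-1) = 19
b . b = 2^2 + 4^2 + 1^2
= 4 + 16 + 1 = 21
Coefficient = 19/21
In lowest terms: 19/21


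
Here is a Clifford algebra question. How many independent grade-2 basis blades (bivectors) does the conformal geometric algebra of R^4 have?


The conformal model of R^4 uses Cl(5,1) with m = 4 + 2 = 6 generators.
Number of grade-2 blades = C(m, 2) = C(6, 2)
= 6*5/2 = 15


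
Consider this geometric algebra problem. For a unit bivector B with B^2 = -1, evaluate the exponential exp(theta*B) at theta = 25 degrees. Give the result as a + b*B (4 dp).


For a unit bivector B with B^2 = -1, the exponential series gives
e^(theta*B) = cos(theta) + sin(theta)*B (the GA analogue of Euler's formula).
theta = 25 degrees = 0.436332 rad
cos(25 deg) = 0.9063
sin(25 deg) = 0.4226
exp(theta*B) = 0.9063 + 0.4226*B


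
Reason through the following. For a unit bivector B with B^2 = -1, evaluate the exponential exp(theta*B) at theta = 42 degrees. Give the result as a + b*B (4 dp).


For a unit bivector B with B^2 = -1, the exponential series gives
e^(theta*B) = cos(theta) + sin(theta)*B (the GA analogue of Euler's formula).
theta = 42 degrees = 0.733038 rad
cos(42 deg) = 0.7431
sin(42 deg) = 0.6691
exp(theta*B) = 0.7431 + 0.6691*B


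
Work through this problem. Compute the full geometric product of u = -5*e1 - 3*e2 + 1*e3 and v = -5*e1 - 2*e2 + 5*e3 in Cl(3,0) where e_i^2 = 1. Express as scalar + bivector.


In Cl(3,0): e_i^2 = 1, e_ie_j = -e_je_i for i != j.
Scalar part = u . v = (-5)*(-5) + (-3)*(-2) + 1*5
= 25 + 6 + 5 = 36
e12 coeff = (-5)*(-2) - (-3)*(-5) = 10 - 15 = -5
e13 coeff = (-5)*5 - 1*(-5) = -25 - (-5) = -20
e23 coeff = (-3)*5 - 1*(-2) = -15 - (-2) = -13
uv = 36 - 5*e12 - 20*e13 - 13*e23


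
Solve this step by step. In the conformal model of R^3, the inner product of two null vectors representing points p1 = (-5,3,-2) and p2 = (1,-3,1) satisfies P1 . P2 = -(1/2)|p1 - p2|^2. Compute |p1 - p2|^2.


p1 - p2 = (-6, 6, -3)
|p1 - p2|^2 = (-6)^2 + 6^2 + (-3)^2
= 36 + 36 + 9
= 81


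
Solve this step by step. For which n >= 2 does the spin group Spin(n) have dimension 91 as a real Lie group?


dim Spin(n) = dim so(n) = n(n-1)/2.
Solve n(n-1)/2 = 91, i.e. n^2 - n - 182 = 0.
Discriminant = 1 + 8*91 = 729
n = (1 + sqrt(729))/2 = (1 + 27)/2 = 14


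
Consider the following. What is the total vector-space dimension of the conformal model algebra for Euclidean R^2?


The conformal model of R^2 uses Cl(3,1): the 2 Euclidean generators plus two extra orthogonal generators e+ (e+^2 = +1) and e- (e-^2 = -1), from which the null vectors e0, einf are built.
Number of generators m = 2 + 2 = 4.
dim Cl(p,q) = 2^m = 2^4 = 16


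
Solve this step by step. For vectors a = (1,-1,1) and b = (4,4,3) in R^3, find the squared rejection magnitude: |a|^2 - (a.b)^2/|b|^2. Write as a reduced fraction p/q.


|a|^2 = 1^2 + (-1)^2 + 1^2 = 3
|b|^2 = 4^2 + 4^2 + 3^2 = 41
a . b = 1*4 + (-1)*4 + 1*3 = 3
(a.b)^2 = 3^2 = 9
|rej|^2 = 3 - 9/41
= (123 - 9)/41
= 114/41
In lowest terms: 114/41


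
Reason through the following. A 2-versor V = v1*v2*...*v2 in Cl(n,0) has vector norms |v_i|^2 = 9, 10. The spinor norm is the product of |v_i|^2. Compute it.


Spinor norm N(V) = |v1|^2 * |v2|^2 * ... * |v2|^2
= 9 * 10
Running product: 9, 90
N(V) = 90


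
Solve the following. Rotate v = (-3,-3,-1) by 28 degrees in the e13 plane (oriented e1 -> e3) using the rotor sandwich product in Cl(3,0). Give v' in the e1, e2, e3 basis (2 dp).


Rotor R = cos(14deg) - sin(14deg)*e13
Rotation angle theta = 2 * 14 = 28 degrees in the e13 plane (e1 -> e3).
The component perpendicular to the plane (e2) is invariant: v'_2 = v2 = -3.00
cos(28deg) = 0.8829, sin(28deg) = 0.4695
v'_1 = v1*cos(theta) - v3*sin(theta) = -3*0.8829 - (-1)*0.4695 = -2.18
v'_3 = v1*sin(theta) + v3*cos(theta) = -3*0.4695 + (-1)*0.8829 = -2.29
v' = -2.18*e1 - 3.00*e2 - 2.29*e3


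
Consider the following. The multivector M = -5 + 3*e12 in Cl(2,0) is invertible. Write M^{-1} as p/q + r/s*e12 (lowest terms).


M = -5 + 3*e12, where e12^2 = -1.
Since M commutes with its reverse ~M = a - b*e12, M * ~M = a^2 - b^2*e12^2 = a^2 + b^2.
So M^{-1} = ~M / (a^2 + b^2) = (a - b*e12)/(a^2 + b^2).
a^2 + b^2 = 25 + 9 = 34
Scalar part = -5/34 = -5/34
Bivector coeff = -3/34 = -3/34
M^{-1} = -5/34 - 3/34*e12


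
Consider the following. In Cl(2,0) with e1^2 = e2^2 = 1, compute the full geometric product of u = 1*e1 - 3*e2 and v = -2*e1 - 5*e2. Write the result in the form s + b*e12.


Expand: (1*e1 - 3*e2)(-2*e1 - 5*e2)
= 1*(-2)*e1e1 + 1*(-5)*e1e2 + (-3)*(-2)*e2e1 + (-3)*(-5)*e2e2
Using e1^2 = e2^2 = 1, e2e1 = -e1e2:
Scalar part s = 1*(-2) + (-3)*(-5) = -2 + 15 = 13
Bivector part b = 1*(-5) - (-3)*(-2) = -5 - 6 = -11
uv = 13 - 11*e12


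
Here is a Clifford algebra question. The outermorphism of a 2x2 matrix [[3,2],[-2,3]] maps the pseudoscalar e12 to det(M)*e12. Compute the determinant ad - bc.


The outermorphism of a linear map f sends e1^e2 to f(e1)^f(e2).
f(e1) = 3*e1 - 2*e2
f(e2) = 2*e1 + 3*e2
f(e1) ^ f(e2) = (3*e1 - 2*e2) ^ (2*e1 + 3*e2)
= 3*3*e12 + (-2)*2*e21
= (9 - (-4))*e12
= 13*e12
Coefficient = 13


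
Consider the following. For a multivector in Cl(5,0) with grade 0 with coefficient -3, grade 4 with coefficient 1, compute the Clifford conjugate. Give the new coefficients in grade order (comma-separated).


Clifford conjugate sign for grade k: (-1)^(k(k+1)/2)
Grade 0: (-1)^(0*1/2) = (-1)^0 = 1, coeff -3 -> -3
Grade 4: (-1)^(4*5/2) = (-1)^10 = 1, coeff 1 -> 1
Conjugated coefficients: -3, 1


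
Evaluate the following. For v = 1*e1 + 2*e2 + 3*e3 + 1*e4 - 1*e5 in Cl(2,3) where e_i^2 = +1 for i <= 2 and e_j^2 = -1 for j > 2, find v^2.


v^2 = sum of c_i^2 * e_i^2
Positive signature terms (e_i^2 = +1): 1^2 + 2^2 = 5
Negative signature terms (e_j^2 = -1): 3^2 + 1^2 + (-1)^2 = 11
v^2 = 5 - 11 = -6


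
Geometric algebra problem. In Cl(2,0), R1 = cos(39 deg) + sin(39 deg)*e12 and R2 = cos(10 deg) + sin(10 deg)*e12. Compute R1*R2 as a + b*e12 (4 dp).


Same-plane rotors commute and their half-angles add:
R1*R2 = cos(a1 + a2) + sin(a1 + a2)*e12.
a1 + a2 = 39 + 10 = 49 deg
cos(49 deg) = 0.6561
sin(49 deg) = 0.7547
R1*R2 = 0.6561 + 0.7547*e12


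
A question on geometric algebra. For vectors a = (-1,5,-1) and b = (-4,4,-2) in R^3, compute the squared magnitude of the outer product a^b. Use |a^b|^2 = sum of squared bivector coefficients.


a wedge b = (a1*b2 - a2*b1)*e12 + (a1*b3 - a3*b1)*e13 + (a2*b3 - a3*b2)*e23
e12 coeff: (-1)*4 - 5*(-4) = -4 - (-20) = 16
e13 coeff: (-1)*(-2) - (-1)*(-4) = 2 - 4 = -2
e23 coeff: 5*(-2) - (-1)*4 = -10 - (-4) = -6
|a wedge b|^2 = 16^2 + (-2)^2 + (-6)^2
= 256 + 4 + 36
= 296


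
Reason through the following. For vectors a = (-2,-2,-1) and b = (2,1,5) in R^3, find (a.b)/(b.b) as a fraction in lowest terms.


Projection coefficient = (a . b) / (b . b)
a . b = (-2)*2 + (-2)*1 + (-1)*5
= -4 + (-2) + (-5) = -11
b . b = 2^2 + 1^2 + 5^2
= 4 + 1 + 25 = 30
Coefficient = -11/30
In lowest terms: -11/30


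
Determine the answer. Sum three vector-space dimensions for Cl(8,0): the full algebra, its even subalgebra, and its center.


n = 8 + 0 = 8
Total dim = 2^8 = 256
Even subalgebra dim = 2^7 = 128
n is even, so center dim = 1
Sum = 256 + 128 + 1 = 385


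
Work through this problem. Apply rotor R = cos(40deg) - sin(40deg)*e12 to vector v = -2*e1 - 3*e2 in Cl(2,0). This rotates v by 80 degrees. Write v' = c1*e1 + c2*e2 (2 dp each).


Rotor R = cos(40deg) - sin(40deg)*e12
Rotation angle theta = 2 * 40 = 80 degrees
v' = R*v*~R rotates v by theta.
cos(80deg) = 0.1736, sin(80deg) = 0.9848
v'_1 = -2*cos(80deg) - (-3)*sin(80deg)
= -2*0.1736 - (-3)*0.9848
= 2.61
v'_2 = -2*sin(80deg) + (-3)*cos(80deg)
= -2*0.9848 + (-3)*0.1736
= -2.49
v' = 2.61*e1 - 2.49*e2


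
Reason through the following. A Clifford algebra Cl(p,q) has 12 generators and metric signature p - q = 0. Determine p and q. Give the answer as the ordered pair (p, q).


We need p + q = 12 and p - q = 0.
Adding: 2p = 12 + 0 = 12, so p = 6.
Then q = 12 - 6 = 6.
(p, q) = (6, 6)


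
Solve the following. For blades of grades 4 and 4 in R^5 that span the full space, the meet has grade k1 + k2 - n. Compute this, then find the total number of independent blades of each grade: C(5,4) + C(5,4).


Meet grade = grade(A) + grade(B) - n
= 4 + 4 - 5 = 3
C(5,4) = 5
C(5,4) = 5
dim_A + dim_B = 5 + 5 = 10


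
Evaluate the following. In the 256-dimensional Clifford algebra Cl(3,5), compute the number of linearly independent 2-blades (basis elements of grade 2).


Number of grade-k basis blades in Cl(p,q) with n = p + q is C(n, k).
n = 3 + 5 = 8
C(8, 2) = 8! / (2! * 6!)
= 40320 / (2 * 720)
= 28


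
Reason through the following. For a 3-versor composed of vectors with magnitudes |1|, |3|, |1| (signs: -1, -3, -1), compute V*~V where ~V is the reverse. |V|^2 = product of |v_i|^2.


Each vector v_i has |v_i|^2 = s_i^2
Squared scales: (-1)^2 = 1, (-3)^2 = 9, (-1)^2 = 1
|V|^2 = 1 * 9 * 1
= 9


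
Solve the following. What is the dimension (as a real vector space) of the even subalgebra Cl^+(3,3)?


Even subalgebra dimension = 2^(n-1)
n = 3 + 3 = 6
2^(6 - 1) = 2^5 = 32
Verification: sum of C(6,k) for even k = 1 + 15 + 15 + 1 = 32
Result = 32


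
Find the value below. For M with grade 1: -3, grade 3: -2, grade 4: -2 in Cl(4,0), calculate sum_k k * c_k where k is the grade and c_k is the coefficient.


Grade-weighted sum = sum of grade_k * coefficient_k
1*(-3) = -3
3*(-2) = -6
4*(-2) = -8
Total = -3 + (-6) + (-8) = -17


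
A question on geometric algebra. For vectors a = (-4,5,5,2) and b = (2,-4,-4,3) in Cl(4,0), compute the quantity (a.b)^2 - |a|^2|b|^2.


a . b = (-4)*2 + 5*(-4) + 5*(-4) + 2*3
= -8 + (-20) + (-20) + 6 = -42
|a|^2 = (-4)^2 + 5^2 + 5^2 + 2^2 = 70
|b|^2 = 2^2 + (-4)^2 + (-4)^2 + 3^2 = 45
(a.b)^2 = (-42)^2 = 1764
|a|^2 * |b|^2 = 70 * 45 = 3150
Result = 1764 - 3150 = -1386


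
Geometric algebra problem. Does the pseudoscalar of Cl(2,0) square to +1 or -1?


The pseudoscalar I = e1...e_n (product of all n generators) of Cl(p,q) satisfies I^2 = (-1)^(q + n(n-1)/2).
p = 2, q = 0, n = p + q = 2
n(n-1)/2 = 2 * 1 / 2 = 1
Exponent = q + n(n-1)/2 = 0 + 1 = 1
I^2 = (-1)^1 = -1


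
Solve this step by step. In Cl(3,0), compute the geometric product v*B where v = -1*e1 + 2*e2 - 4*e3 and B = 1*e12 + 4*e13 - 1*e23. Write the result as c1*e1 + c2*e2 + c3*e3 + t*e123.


vB has grade-1 (vector) and grade-3 (trivector) parts: vB = (v _| B) + (v ^ B).
Vector part <vB>_1:
  e1: -v2*b12 - v3*b13 = -(2)*(1) - (-4)*(4) = 14
  e2: v1*b12 - v3*b23 = (-1)*(1) - (-4)*(-1) = -5
  e3: v1*b13 + v2*b23 = (-1)*(4) + (2)*(-1) = -6
Trivector part <vB>_3:
  e123: v1*b23 - v2*b13 + v3*b12 = (-1)*(-1) - (2)*(4) + (-4)*(1) = -11
vB = 14*e1 - 5*e2 - 6*e3 - 11*e123


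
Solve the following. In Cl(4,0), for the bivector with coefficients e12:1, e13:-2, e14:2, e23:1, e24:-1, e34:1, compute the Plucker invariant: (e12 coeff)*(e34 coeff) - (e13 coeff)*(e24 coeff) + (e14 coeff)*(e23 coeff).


Plucker relation: af - be + cd
a*f = 1*1 = 1
b*e = (-2)*(-1) = 2
c*d = 2*1 = 2
af - be + cd = 1 - 2 + 2
= 1


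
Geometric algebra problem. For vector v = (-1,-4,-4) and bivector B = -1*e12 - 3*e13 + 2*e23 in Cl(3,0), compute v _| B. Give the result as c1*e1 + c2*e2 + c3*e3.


Left contraction v _| B = <vB>_1 (grade-1 part of the geometric product vB).
Using e1_|e12 = e2, e2_|e12 = -e1, e1_|e13 = e3, e3_|e13 = -e1, e2_|e23 = e3, e3_|e23 = -e2:
e1 coeff: -v2*b12 - v3*b13 = -(-4)*(-1) - (-4)*(-3) = -16
e2 coeff: v1*b12 - v3*b23 = (-1)*(-1) - (-4)*(2) = 9
e3 coeff: v1*b13 + v2*b23 = (-1)*(-3) + (-4)*(2) = -5
v _| B = -16*e1 + 9*e2 - 5*e3


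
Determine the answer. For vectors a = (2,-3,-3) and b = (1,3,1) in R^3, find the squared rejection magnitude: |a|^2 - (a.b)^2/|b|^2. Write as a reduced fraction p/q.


|a|^2 = 2^2 + (-3)^2 + (-3)^2 = 22
|b|^2 = 1^2 + 3^2 + 1^2 = 11
a . b = 2*1 + (-3)*3 + (-3)*1 = -10
(a.b)^2 = (-10)^2 = 100
|rej|^2 = 22 - 100/11
= (242 - 100)/11
= 142/11
In lowest terms: 142/11


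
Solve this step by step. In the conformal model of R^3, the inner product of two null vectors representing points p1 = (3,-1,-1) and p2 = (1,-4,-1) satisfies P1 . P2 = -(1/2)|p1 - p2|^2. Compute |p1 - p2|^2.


p1 - p2 = (2, 3, 0)
|p1 - p2|^2 = 2^2 + 3^2 + 0^2
= 4 + 9 + 0
= 13


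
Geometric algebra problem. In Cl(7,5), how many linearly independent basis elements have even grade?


Even subalgebra dimension = 2^(n-1)
n = 7 + 5 = 12
2^(12 - 1) = 2^11 = 2048
Verification: sum of C(12,k) for even k = 1 + 66 + 495 + 924 + 495 + 66 + 1 = 2048
Result = 2048


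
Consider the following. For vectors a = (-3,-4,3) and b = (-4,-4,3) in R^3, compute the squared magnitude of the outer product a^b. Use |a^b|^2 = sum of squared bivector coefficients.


a wedge b = (a1*b2 - a2*b1)*e12 + (a1*b3 - a3*b1)*e13 + (a2*b3 - a3*b2)*e23
e12 coeff: (-3)*(-4) - (-4)*(-4) = 12 - 16 = -4
e13 coeff: (-3)*3 - 3*(-4) = -9 - (-12) = 3
e23 coeff: (-4)*3 - 3*(-4) = -12 - (-12) = 0
|a wedge b|^2 = (-4)^2 + 3^2 + 0^2
= 16 + 9 + 0
= 25


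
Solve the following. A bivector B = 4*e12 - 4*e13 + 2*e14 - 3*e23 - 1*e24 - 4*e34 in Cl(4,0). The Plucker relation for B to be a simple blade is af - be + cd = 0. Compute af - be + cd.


Plucker relation: af - be + cd
a*f = 4*(-4) = -16
b*e = (-4)*(-1) = 4
c*d = 2*(-3) = -6
af - be + cd = -16 - 4 + (-6)
= -26


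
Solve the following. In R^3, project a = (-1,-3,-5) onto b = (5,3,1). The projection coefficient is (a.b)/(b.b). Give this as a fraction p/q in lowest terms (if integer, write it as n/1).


Projection coefficient = (a . b) / (b . b)
a . b = (-1)*5 + (-3)*3 + (-5)*1
= -5 + (-9) + (-5) = -19
b . b = 5^2 + 3^2 + 1^2
= 25 + 9 + 1 = 35
Coefficient = -19/35
In lowest terms: -19/35


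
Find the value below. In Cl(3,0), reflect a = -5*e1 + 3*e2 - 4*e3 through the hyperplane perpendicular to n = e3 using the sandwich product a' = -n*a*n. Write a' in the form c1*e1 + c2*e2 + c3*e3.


Reflection formula: a' = -n*a*n, with n = e3 (unit vector, n^2 = 1).
For reflection through hyperplane perp to e3:
The component along e3 flips sign, others stay.
a = (-5, 3, -4)
a' = (-5, 3, 4)
a' = -5*e1 + 3*e2 + 4*e3


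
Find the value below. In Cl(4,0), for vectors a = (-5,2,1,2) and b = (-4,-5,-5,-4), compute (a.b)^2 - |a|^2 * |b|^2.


a . b = (-5)*(-4) + 2*(-5) + 1*(-5) + 2*(-4)
= 20 + (-10) + (-5) + (-8) = -3
|a|^2 = (-5)^2 + 2^2 + 1^2 + 2^2 = 34
|b|^2 = (-4)^2 + (-5)^2 + (-5)^2 + (-4)^2 = 82
(a.b)^2 = (-3)^2 = 9
|a|^2 * |b|^2 = 34 * 82 = 2788
Result = 9 - 2788 = -2779


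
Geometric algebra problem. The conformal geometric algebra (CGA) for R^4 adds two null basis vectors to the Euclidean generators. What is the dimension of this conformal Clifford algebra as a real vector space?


The conformal model of R^4 uses Cl(5,1): the 4 Euclidean generators plus two extra orthogonal generators e+ (e+^2 = +1) and e- (e-^2 = -1), from which the null vectors e0, einf are built.
Number of generators m = 4 + 2 = 6.
dim Cl(p,q) = 2^m = 2^6 = 64


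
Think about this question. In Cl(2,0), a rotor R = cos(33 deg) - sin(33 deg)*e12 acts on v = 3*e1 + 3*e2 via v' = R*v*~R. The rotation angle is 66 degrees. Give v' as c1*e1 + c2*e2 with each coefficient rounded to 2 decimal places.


Rotor R = cos(33deg) - sin(33deg)*e12
Rotation angle theta = 2 * 33 = 66 degrees
v' = R*v*~R rotates v by theta.
cos(66deg) = 0.4067, sin(66deg) = 0.9135
v'_1 = 3*cos(66deg) - 3*sin(66deg)
= 3*0.4067 - 3*0.9135
= -1.52
v'_2 = 3*sin(66deg) + 3*cos(66deg)
= 3*0.9135 + 3*0.4067
= 3.96
v' = -1.52*e1 + 3.96*e2


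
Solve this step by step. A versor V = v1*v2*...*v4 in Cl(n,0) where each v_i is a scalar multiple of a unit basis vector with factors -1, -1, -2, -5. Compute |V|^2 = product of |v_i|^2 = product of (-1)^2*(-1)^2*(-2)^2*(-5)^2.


Each vector v_i has |v_i|^2 = s_i^2
Squared scales: (-1)^2 = 1, (-1)^2 = 1, (-2)^2 = 4, (-5)^2 = 25
|V|^2 = 1 * 1 * 4 * 25
= 100


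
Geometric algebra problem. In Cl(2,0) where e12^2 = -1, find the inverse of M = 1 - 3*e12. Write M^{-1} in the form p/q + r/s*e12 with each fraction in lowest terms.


M = 1 - 3*e12, where e12^2 = -1.
Since M commutes with its reverse ~M = a - b*e12, M * ~M = a^2 - b^2*e12^2 = a^2 + b^2.
So M^{-1} = ~M / (a^2 + b^2) = (a - b*e12)/(a^2 + b^2).
a^2 + b^2 = 1 + 9 = 10
Scalar part = 1/10 = 1/10
Bivector coeff = 3/10 = 3/10
M^{-1} = 1/10 + 3/10*e12


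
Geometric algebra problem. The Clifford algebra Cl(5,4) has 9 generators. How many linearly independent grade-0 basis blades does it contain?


Number of grade-k basis blades in Cl(p,q) with n = p + q is C(n, k).
n = 5 + 4 = 9
C(9, 0) = 9! / (0! * 9!)
= 362880 / (1 * 362880)
= 1


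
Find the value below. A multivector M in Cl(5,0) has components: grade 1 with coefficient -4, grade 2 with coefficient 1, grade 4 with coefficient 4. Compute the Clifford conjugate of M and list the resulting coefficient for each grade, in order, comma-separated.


Clifford conjugate sign for grade k: (-1)^(k(k+1)/2)
Grade 1: (-1)^(1*2/2) = (-1)^1 = -1, coeff -4 -> 4
Grade 2: (-1)^(2*3/2) = (-1)^3 = -1, coeff 1 -> -1
Grade 4: (-1)^(4*5/2) = (-1)^10 = 1, coeff 4 -> 4
Conjugated coefficients: 4, -1, 4


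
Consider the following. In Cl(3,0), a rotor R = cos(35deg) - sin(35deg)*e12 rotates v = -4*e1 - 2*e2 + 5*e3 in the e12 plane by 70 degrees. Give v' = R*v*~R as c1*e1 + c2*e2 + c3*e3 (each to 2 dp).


Rotor R = cos(35deg) - sin(35deg)*e12
Rotation angle theta = 2 * 35 = 70 degrees in the e12 plane (e1 -> e2).
The component perpendicular to the plane (e3) is invariant: v'_3 = v3 = 5.00
cos(70deg) = 0.3420, sin(70deg) = 0.9397
v'_1 = v1*cos(theta) - v2*sin(theta) = -4*0.3420 - (-2)*0.9397 = 0.51
v'_2 = v1*sin(theta) + v2*cos(theta) = -4*0.9397 + (-2)*0.3420 = -4.44
v' = 0.51*e1 - 4.44*e2 + 5.00*e3


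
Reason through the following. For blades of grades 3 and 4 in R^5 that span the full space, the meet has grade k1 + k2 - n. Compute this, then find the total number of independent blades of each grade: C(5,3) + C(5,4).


Meet grade = grade(A) + grade(B) - n
= 3 + 4 - 5 = 2
C(5,3) = 10
C(5,4) = 5
dim_A + dim_B = 10 + 5 = 15


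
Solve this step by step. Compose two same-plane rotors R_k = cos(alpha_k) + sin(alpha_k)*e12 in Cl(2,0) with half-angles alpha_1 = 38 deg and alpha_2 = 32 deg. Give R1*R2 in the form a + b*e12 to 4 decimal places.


Same-plane rotors commute and their half-angles add:
R1*R2 = cos(a1 + a2) + sin(a1 + a2)*e12.
a1 + a2 = 38 + 32 = 70 deg
cos(70 deg) = 0.3420
sin(70 deg) = 0.9397
R1*R2 = 0.3420 + 0.9397*e12
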